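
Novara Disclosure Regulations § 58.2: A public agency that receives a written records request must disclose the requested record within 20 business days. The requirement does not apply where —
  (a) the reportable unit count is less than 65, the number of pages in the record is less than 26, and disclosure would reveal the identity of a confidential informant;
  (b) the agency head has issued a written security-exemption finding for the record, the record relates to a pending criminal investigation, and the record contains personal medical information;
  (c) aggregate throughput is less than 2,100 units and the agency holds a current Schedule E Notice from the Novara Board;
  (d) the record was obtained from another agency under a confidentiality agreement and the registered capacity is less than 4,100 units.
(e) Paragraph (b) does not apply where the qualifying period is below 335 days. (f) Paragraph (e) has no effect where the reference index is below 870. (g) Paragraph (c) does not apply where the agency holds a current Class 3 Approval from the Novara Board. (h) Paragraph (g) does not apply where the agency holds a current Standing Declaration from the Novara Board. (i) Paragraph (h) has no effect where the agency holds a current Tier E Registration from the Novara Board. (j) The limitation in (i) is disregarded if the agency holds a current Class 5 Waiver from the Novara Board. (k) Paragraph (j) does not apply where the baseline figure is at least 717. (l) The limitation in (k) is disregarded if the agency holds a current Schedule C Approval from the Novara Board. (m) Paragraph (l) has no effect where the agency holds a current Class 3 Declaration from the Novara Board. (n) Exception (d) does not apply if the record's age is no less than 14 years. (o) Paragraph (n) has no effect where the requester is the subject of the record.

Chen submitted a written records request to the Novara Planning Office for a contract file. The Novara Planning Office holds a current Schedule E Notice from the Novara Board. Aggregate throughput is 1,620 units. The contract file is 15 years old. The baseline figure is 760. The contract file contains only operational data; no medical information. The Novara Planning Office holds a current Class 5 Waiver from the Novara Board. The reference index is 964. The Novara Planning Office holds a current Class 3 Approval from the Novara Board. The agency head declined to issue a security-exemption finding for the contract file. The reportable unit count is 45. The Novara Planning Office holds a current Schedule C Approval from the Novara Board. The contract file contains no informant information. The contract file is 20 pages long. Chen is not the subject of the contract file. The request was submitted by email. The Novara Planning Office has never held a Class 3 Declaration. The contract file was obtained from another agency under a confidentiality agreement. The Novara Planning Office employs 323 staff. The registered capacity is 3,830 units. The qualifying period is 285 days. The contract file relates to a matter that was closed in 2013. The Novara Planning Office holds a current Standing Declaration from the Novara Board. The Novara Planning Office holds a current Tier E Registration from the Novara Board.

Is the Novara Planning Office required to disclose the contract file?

No — exception (c) applies; the Novara Planning Office is not required to disclose the contract file.

Exception (a) fails — the contract file contains no informant information.
Exception (b) does not apply: the agency head declined to issue a security-exemption finding.
Exception (c) is satisfied on its face — aggregate throughput is 1,620 units, less than the 2,100 units limit; a current Schedule E Notice is held. Applying paragraphs (g)–(m): (g) is triggered (a current Class 3 Approval is held), but is overridden by (h): (h) is triggered — a current Standing Declaration is held. (i) would limit (h) — a current Tier E Registration is held — but (j) sets (i) aside: (j) operates against (i): a current Class 5 Waiver is held. (k) operates (the baseline figure is 760, meeting the 717 threshold), but is overridden by (l): (l) is triggered — a current Schedule C Approval is held. (m) does not operate here (there is no Class 3 Declaration in force), so (l) stands. So (c) applies.
Exception (d) is satisfied on its face — the contract file was obtained under a confidentiality agreement; the registered capacity is 3,830 units, less than the 4,100 units limit. However, paragraphs (n)–(o) must be considered: (n) operates — the record's age is 15 years, meeting the 14 years threshold. (o) is not triggered (Chen is not the subject of the contract file), so (n) stands. (d) is therefore removed.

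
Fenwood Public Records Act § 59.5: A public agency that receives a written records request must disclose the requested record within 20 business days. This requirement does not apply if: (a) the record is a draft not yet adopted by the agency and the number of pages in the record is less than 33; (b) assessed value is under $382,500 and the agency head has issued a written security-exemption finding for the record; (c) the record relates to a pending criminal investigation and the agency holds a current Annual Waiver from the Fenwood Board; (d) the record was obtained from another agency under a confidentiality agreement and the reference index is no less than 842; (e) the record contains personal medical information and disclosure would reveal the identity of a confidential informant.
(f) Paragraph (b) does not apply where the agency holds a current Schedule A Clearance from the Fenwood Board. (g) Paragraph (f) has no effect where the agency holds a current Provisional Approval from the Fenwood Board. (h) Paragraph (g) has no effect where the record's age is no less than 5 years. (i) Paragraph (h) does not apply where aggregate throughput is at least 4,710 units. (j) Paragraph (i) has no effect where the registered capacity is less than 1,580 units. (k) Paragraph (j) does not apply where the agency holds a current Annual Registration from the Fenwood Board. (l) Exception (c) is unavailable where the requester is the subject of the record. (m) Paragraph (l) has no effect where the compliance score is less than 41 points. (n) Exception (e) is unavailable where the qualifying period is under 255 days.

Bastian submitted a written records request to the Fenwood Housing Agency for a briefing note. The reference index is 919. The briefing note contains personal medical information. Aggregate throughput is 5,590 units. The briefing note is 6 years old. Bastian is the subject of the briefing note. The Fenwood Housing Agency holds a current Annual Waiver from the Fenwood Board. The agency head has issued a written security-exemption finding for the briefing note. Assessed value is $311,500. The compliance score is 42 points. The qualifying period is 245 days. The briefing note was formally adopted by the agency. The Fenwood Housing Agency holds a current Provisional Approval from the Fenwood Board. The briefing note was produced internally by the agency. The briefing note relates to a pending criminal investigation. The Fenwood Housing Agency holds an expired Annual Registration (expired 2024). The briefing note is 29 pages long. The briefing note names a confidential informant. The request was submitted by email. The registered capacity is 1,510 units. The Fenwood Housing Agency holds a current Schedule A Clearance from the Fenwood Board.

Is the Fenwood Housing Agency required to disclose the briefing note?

Yes — the Fenwood Housing Agency must disclose the briefing note.

Exception (a) does not apply: the briefing note has been formally adopted.
All of (b)'s requirements are met (assessed value is $311,500, under the $382,500 limit; a written security-exemption finding has been issued). However, paragraphs (f)–(k) must be considered: (f) is engaged — a current Schedule A Clearance is held. (g) applies (a current Provisional Approval is held), but is set aside by (h): (h) operates against (g): the record's age is 6 years, meeting the 5 years threshold. (i) applies (aggregate throughput is 5,590 units, meeting the 4,710 units threshold), but is displaced by (j): (j) is triggered — the registered capacity is 1,510 units, less than the 1,580 units limit. (k), which would lift (j), is not triggered — there is no Annual Registration in force. (b) is therefore removed.
All of (c)'s requirements are met (the briefing note relates to a pending investigation; a current Annual Waiver is held). But: (l) operates against (c): Bastian is the subject of the briefing note. (m), which would lift (l), does not operate here — the compliance score is 42 points, not less than 41 points. So (c) is unavailable.
Exception (d) does not apply: the briefing note was produced internally.
Exception (e)'s conditions are all satisfied: the briefing note contains personal medical information; the briefing note names a confidential informant. But applying paragraph (n): (n) operates against (e): the qualifying period is 245 days, under the 255 days limit. (e) is therefore removed.
No exception applies. The general rule governs.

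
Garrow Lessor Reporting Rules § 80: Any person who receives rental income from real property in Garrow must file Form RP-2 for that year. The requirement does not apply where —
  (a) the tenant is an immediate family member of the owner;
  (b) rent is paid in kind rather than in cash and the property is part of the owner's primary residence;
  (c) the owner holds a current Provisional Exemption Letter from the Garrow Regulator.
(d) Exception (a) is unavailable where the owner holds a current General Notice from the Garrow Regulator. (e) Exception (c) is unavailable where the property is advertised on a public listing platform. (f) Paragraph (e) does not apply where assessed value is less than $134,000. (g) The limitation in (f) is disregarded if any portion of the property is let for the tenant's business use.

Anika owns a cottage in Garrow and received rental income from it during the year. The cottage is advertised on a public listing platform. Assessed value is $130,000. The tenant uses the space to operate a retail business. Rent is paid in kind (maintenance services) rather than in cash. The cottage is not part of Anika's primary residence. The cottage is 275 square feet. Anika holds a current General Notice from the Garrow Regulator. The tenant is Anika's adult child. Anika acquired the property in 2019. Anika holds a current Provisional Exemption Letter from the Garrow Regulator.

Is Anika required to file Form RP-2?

Yes — Anika must file Form RP-2.

Exception (a) is satisfied on its face — the tenant is an immediate family member. But: (d) operates against (a): a current General Notice is held. Exception (a) does not apply.
Exception (b) requires that the property is part of the owner's primary residence; but the cottage is not part of the primary residence, so (b) is unavailable.
Exception (c)'s conditions are all satisfied: a current Provisional Exemption Letter is held. But: (e) applies — the property is publicly advertised. (f) is engaged (assessed value is $130,000, less than the $134,000 limit), but is displaced by (g): (g) applies — the space is let for business use. (c) is therefore removed.
Every exception is unavailable, so the rule governs.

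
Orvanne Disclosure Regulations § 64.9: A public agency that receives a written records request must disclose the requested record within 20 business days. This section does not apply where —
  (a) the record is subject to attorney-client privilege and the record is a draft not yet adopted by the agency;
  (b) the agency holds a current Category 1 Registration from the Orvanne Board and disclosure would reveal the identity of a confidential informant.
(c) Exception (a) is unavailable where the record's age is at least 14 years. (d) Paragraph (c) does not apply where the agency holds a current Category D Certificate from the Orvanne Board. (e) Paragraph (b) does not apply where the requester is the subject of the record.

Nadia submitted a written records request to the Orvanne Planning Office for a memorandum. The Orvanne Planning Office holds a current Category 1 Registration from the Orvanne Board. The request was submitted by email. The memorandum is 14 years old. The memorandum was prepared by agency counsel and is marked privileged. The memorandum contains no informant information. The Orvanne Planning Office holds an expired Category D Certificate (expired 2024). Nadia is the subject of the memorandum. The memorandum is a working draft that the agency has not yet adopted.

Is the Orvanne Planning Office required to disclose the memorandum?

Yes — the Orvanne Planning Office must disclose the memorandum.

Exception (a): the memorandum is privileged; the memorandum is an unadopted draft — every condition holds. Turning to paragraphs (c)–(d): (c) operates against (a): the record's age is 14 years, meeting the 14 years threshold. (d) is not triggered (no current Category D Certificate is held), so (c) stands. Exception (a) does not apply.
Exception (b) fails — the memorandum contains no informant information.
No exception displaces § 64.9.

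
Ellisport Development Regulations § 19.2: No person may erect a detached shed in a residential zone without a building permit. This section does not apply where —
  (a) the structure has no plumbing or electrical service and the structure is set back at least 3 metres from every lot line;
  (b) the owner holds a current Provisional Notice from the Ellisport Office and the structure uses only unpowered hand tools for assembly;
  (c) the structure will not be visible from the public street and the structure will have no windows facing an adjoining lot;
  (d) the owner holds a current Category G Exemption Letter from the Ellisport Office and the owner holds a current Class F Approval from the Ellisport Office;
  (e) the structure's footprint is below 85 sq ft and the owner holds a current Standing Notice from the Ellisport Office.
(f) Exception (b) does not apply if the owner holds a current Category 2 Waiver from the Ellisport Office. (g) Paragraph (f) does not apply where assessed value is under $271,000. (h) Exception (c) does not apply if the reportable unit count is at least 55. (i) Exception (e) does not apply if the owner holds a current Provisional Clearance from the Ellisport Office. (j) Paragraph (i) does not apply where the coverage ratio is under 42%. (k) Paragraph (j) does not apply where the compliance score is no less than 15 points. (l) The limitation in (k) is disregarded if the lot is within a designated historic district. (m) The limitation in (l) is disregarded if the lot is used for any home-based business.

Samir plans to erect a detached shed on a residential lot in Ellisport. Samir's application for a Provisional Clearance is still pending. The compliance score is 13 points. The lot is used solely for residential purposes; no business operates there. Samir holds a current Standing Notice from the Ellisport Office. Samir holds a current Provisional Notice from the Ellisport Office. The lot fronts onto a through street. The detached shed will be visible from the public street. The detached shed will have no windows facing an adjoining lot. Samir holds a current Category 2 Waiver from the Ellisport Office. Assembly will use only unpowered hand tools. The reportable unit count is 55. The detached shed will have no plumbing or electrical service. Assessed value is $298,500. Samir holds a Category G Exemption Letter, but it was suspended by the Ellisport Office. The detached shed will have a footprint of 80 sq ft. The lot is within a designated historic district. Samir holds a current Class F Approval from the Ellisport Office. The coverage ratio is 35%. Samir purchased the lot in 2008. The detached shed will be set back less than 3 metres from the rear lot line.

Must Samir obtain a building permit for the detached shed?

Exception (a) does not apply: the rear setback is under 3 m.
Exception (b) is satisfied on its face — a current Provisional Notice is held; assembly uses only hand tools. However, paragraphs (f)–(g) must be considered: (f) operates against (b): a current Category 2 Waiver is held. (g), which would lift (f), is not engaged — assessed value is $298,500, not under $271,000. (b) is therefore removed.
Exception (c) requires that the structure will not be visible from the public street; but the structure will be visible from the street, so (c) is unavailable.
Exception (d) requires that the owner holds a current Category G Exemption Letter from the Ellisport Office; but no current Category G Exemption Letter is held, so (d) is unavailable.
Exception (e) is satisfied on its face — the structure's footprint is 80 sq ft, below the 85 sq ft limit; a current Standing Notice is held. As to paragraphs (i)–(m): (i), which would limit (e), is not engaged: the Provisional Clearance is not current. So (e) applies.

No — exception (e) applies; Samir does not need a building permit.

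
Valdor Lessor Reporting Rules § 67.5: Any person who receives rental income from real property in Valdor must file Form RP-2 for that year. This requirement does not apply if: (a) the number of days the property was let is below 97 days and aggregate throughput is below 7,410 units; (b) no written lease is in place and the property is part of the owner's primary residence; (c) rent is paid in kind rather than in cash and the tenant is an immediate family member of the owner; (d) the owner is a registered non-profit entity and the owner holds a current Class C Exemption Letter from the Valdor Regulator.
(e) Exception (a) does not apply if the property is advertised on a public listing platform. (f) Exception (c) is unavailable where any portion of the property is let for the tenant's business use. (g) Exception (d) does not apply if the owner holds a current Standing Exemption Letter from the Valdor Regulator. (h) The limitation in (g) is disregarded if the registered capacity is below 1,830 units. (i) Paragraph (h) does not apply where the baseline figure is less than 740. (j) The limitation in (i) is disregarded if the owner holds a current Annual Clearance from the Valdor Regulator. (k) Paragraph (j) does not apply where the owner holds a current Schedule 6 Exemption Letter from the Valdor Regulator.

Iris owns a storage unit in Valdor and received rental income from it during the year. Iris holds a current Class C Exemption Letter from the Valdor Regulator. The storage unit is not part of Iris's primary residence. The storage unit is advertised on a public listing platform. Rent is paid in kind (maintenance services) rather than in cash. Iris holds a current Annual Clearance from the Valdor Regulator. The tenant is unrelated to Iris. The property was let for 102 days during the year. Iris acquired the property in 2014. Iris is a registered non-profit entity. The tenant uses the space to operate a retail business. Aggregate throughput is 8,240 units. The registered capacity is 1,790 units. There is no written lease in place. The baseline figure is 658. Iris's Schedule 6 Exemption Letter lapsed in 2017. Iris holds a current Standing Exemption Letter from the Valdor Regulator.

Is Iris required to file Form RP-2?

Exception (a) does not apply: the number of days the property was let is 102 days, not below 97 days.
Exception (b) requires that the property is part of the owner's primary residence; but the storage unit is not part of the primary residence, so (b) is unavailable.
Exception (c) does not apply: the tenant is unrelated to the owner.
Exception (d)'s conditions are all satisfied: Iris is a registered non-profit; a current Class C Exemption Letter is held. Applying paragraphs (g)–(k): (g) would limit (d) — a current Standing Exemption Letter is held — but (h) sets (g) aside: (h) operates against (g): the registered capacity is 1,790 units, below the 1,830 units limit. (i) is engaged (the baseline figure is 658, less than the 740 limit), but is itself disapplied by (j): (j) operates against (i): a current Annual Clearance is held. (k) is not triggered (there is no Schedule 6 Exemption Letter in force), so (j) stands. So (d) applies.

No — exception (d) applies; Iris is not required to file Form RP-2.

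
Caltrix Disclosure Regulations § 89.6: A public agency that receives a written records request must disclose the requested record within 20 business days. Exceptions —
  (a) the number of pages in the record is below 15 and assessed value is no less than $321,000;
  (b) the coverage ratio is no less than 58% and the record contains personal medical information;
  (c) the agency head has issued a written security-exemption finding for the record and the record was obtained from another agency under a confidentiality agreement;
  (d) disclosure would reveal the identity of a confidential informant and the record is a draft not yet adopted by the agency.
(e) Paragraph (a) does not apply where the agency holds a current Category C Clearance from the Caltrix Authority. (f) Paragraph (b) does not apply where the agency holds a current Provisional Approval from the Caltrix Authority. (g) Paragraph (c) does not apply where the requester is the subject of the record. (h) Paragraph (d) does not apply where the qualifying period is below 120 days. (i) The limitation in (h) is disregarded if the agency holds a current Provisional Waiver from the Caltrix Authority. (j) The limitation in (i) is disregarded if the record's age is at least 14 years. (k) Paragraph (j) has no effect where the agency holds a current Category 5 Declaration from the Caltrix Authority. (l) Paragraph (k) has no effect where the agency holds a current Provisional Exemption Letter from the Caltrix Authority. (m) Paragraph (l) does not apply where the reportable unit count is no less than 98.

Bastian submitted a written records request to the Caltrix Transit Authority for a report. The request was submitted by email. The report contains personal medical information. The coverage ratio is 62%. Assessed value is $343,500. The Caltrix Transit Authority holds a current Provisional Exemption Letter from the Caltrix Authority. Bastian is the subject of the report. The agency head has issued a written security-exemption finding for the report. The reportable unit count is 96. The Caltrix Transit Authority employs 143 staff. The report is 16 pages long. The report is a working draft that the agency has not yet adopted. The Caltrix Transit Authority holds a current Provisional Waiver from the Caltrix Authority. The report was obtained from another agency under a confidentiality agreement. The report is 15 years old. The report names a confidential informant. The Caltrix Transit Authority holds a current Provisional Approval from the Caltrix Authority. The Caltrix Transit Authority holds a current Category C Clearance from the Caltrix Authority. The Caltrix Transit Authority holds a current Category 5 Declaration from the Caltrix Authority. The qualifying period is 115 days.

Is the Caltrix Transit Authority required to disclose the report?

Yes — the Caltrix Transit Authority must disclose the report.

Exception (a) requires that the number of pages in the record is below 15; but the number of pages in the record is 16, not below 15, so (a) is unavailable.
All of (b)'s requirements are met (the coverage ratio is 62%, meeting the 58% threshold; the report contains personal medical information). But: (f) operates — a current Provisional Approval is held. (b) is therefore removed.
Exception (c): a written security-exemption finding has been issued; the report was obtained under a confidentiality agreement — every condition holds. However, paragraph (g) must be considered: (g) operates — Bastian is the subject of the report. Exception (c) does not apply.
Exception (d)'s conditions are all satisfied: the report names a confidential informant; the report is an unadopted draft. But: (h) is triggered — the qualifying period is 115 days, below the 120 days limit. (i) would limit (h) — a current Provisional Waiver is held — but (j) sets (i) aside: (j) is triggered — the record's age is 15 years, meeting the 14 years threshold. (k) would limit (j) — a current Category 5 Declaration is held — but (l) sets (k) aside: (l) is engaged — a current Provisional Exemption Letter is held. (m), which would lift (l), is inapplicable — the reportable unit count is 96, short of 98. So (d) is unavailable.
No exception is made out. the Caltrix Transit Authority falls within the general rule.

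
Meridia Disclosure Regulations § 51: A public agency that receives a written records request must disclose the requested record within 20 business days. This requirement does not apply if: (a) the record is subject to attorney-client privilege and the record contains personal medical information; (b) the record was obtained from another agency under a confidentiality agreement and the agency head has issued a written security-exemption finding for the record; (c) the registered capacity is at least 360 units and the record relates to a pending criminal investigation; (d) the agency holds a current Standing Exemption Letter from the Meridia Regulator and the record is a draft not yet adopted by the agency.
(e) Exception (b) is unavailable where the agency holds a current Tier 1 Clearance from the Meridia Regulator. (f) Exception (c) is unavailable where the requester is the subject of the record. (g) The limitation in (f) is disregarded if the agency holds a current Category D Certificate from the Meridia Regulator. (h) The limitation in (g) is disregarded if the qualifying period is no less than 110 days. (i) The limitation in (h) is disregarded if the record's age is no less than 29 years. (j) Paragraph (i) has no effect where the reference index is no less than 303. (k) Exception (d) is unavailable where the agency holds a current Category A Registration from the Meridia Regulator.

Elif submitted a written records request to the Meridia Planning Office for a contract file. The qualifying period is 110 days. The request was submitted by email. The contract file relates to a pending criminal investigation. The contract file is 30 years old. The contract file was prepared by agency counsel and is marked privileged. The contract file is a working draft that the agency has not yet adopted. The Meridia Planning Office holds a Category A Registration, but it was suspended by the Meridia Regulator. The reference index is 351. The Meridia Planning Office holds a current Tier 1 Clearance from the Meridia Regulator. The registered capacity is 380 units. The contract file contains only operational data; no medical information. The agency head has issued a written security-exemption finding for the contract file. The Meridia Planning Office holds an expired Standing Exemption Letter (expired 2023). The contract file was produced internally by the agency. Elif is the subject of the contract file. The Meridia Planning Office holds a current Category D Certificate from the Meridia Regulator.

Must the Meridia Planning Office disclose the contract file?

Yes — the Meridia Planning Office must disclose the contract file.

Exception (a) requires that the record contains personal medical information; but the contract file contains only operational data, so (a) is unavailable.
Exception (b) does not apply: the contract file was produced internally.
Exception (c)'s conditions are all satisfied: the registered capacity is 380 units, meeting the 360 units threshold; the contract file relates to a pending investigation. But applying paragraphs (f)–(j): (f) operates against (c): Elif is the subject of the contract file. (g) is engaged (a current Category D Certificate is held), but is overridden by (h): (h) operates against (g): the qualifying period is 110 days, meeting the 110 days threshold. (i) is engaged (the record's age is 30 years, meeting the 29 years threshold), but is displaced by (j): (j) operates against (i): the reference index is 351, meeting the 303 threshold. Exception (c) does not apply.
Exception (d) fails — the Standing Exemption Letter is not current.
None of the exceptions is available; § 51 applies in full.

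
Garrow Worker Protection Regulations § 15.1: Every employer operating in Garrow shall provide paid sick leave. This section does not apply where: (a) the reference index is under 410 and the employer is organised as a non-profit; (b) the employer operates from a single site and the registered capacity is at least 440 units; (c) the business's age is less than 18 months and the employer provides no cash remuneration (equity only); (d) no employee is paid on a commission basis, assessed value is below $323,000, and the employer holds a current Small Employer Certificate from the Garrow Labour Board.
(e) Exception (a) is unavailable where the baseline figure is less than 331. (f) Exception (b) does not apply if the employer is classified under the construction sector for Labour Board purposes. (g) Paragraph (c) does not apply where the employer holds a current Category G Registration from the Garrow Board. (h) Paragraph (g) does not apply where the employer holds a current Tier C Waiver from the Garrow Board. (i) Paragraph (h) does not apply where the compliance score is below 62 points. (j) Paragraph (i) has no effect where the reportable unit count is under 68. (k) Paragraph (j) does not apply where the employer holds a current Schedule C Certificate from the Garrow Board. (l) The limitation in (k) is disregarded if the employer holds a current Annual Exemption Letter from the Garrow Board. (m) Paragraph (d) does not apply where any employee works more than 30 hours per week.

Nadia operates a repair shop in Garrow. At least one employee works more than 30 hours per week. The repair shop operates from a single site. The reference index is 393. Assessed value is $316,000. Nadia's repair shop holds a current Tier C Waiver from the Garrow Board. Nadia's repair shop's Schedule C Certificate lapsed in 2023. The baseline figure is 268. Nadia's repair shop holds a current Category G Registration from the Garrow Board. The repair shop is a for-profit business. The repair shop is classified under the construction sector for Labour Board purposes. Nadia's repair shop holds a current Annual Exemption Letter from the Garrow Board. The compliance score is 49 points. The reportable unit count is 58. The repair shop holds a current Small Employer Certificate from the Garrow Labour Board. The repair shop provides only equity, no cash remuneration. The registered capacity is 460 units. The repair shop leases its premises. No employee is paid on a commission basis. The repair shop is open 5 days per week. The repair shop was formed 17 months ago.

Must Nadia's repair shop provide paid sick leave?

Exception (a) requires that the employer is organised as a non-profit; but the employer is for-profit, so (a) is unavailable.
All of (b)'s requirements are met (the employer operates from a single site; the registered capacity is 460 units, meeting the 440 units threshold). Turning to paragraph (f): (f) operates against (b): the repair shop is classified under the construction sector. (b) is therefore removed.
Exception (c): the business's age is 17 months, less than the 18 months limit; remuneration is equity-only — every condition holds. Considering the limiting provisions: (g) would limit (c) — a current Category G Registration is held — but (h) sets (g) aside: (h) is triggered — a current Tier C Waiver is held. (i) is engaged (the compliance score is 49 points, below the 62 points limit), but is itself disapplied by (j): (j) operates against (i): the reportable unit count is 58, under the 68 limit. (k) does not operate here (there is no Schedule C Certificate in force), so (j) stands. (c) remains available.
Exception (d) is satisfied on its face — no employee is paid on commission; assessed value is $316,000, below the $323,000 limit; a current Small Employer Certificate is held. But applying paragraph (m): (m) operates — at least one employee exceeds 30 hours/week. (d) is therefore removed.

No — exception (c) applies; Nadia's repair shop is not required to provide paid sick leave.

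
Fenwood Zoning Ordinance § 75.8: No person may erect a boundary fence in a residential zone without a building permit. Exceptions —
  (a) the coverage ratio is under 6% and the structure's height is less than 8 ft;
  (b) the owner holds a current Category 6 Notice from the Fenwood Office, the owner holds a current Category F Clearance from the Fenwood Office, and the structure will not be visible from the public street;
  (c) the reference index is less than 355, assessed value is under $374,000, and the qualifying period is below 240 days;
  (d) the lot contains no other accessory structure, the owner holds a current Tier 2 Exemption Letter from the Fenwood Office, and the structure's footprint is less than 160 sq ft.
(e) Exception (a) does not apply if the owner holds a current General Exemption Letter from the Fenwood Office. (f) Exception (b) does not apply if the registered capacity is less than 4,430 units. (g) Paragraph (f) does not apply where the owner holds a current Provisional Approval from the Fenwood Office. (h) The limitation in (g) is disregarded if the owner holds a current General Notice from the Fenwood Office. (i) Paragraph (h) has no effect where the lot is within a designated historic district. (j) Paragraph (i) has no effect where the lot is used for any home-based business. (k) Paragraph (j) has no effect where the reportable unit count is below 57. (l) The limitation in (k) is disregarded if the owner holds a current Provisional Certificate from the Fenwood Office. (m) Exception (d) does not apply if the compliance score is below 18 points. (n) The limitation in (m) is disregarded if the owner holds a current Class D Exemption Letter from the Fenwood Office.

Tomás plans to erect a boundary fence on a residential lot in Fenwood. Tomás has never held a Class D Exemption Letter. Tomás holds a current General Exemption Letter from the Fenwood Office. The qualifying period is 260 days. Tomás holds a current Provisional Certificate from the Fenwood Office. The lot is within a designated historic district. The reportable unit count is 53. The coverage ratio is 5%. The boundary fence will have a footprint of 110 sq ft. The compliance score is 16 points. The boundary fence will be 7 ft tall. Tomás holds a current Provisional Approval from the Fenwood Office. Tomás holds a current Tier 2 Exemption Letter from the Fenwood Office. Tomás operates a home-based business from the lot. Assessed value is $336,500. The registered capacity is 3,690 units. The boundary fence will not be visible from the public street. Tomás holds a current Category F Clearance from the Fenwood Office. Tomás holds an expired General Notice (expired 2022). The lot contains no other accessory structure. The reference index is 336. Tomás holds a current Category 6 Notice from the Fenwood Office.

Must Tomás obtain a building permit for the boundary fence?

All of (a)'s requirements are met (the coverage ratio is 5%, under the 6% limit; the structure's height is 7 ft, less than the 8 ft limit). Turning to paragraph (e): (e) operates against (a): a current General Exemption Letter is held. So (a) is unavailable.
All of (b)'s requirements are met (a current Category 6 Notice is held; a current Category F Clearance is held; the structure will not be visible from the street). Under paragraphs (f)–(l): (f) would limit (b) — the registered capacity is 3,690 units, less than the 4,430 units limit — but (g) sets (f) aside: (g) operates against (f): a current Provisional Approval is held. (h) is inapplicable (no current General Notice is held), so (g) stands. Exception (b) stands.
Exception (c) fails — the qualifying period is 260 days, not below 240 days.
All of (d)'s requirements are met (the lot has no other accessory structure; a current Tier 2 Exemption Letter is held; the structure's footprint is 110 sq ft, less than the 160 sq ft limit). But: (m) is engaged — the compliance score is 16 points, below the 18 points limit. (n), which would lift (m), is not triggered — no current Class D Exemption Letter is held. Exception (d) does not apply.

No — exception (b) applies; Tomás does not need a building permit.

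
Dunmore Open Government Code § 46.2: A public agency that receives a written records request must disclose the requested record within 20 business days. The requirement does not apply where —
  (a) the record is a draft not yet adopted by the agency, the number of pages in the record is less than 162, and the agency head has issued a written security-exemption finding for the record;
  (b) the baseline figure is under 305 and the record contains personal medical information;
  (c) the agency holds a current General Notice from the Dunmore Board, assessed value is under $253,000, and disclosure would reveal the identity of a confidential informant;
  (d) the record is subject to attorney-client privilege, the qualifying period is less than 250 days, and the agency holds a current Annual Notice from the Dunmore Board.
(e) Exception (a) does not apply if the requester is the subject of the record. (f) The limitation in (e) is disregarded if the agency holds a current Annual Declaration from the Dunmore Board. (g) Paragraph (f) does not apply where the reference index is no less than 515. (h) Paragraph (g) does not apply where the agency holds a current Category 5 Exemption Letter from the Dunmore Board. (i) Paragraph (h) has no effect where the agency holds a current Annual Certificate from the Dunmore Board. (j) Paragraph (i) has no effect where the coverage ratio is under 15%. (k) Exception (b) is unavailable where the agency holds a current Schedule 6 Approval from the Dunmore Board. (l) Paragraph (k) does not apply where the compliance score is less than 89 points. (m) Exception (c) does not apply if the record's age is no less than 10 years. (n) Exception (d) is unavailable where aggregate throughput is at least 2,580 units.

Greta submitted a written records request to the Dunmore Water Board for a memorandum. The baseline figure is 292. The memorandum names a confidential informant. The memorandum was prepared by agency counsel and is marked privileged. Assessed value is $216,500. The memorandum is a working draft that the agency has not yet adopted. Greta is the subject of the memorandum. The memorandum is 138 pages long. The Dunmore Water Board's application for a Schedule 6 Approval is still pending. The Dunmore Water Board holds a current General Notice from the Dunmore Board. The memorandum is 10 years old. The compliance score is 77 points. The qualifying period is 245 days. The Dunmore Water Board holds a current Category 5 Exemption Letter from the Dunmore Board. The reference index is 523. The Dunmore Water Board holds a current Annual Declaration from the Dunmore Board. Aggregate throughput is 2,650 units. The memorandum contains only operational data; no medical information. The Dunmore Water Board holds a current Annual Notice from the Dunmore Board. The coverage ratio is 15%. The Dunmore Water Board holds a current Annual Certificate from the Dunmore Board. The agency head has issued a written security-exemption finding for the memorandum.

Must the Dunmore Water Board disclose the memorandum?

Exception (a)'s conditions are all satisfied: the memorandum is an unadopted draft; the number of pages in the record is 138, less than the 162 limit; a written security-exemption finding has been issued. But applying paragraphs (e)–(j): (e) operates against (a): Greta is the subject of the memorandum. (f) would limit (e) — a current Annual Declaration is held — but (g) sets (f) aside: (g) operates against (f): the reference index is 523, meeting the 515 threshold. (h) operates (a current Category 5 Exemption Letter is held), but is set aside by (i): (i) applies — a current Annual Certificate is held. (j), which would lift (i), is inapplicable — the coverage ratio is 15%, not under 15%. (a) is therefore removed.
Exception (b) fails — the memorandum contains only operational data.
Exception (c) is satisfied on its face — a current General Notice is held; assessed value is $216,500, under the $253,000 limit; the memorandum names a confidential informant. However, paragraph (m) must be considered: (m) applies — the record's age is 10 years, meeting the 10 years threshold. So (c) is unavailable.
Exception (d): the memorandum is privileged; the qualifying period is 245 days, less than the 250 days limit; a current Annual Notice is held — every condition holds. But applying paragraph (n): (n) operates against (d): aggregate throughput is 2,650 units, meeting the 2,580 units threshold. (d) is therefore removed.
No exception applies. The general rule governs.

Yes — the Dunmore Water Board must disclose the memorandum.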